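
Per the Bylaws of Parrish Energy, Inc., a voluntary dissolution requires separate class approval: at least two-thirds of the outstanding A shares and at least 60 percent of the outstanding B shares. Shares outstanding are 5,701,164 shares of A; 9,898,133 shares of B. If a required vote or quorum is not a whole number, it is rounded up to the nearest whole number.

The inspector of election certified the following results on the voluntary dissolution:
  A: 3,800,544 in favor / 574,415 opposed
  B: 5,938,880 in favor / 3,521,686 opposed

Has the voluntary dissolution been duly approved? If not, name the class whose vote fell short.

Not approved — the A shares did not give the required vote.

A: 2/3 of 5701164 = 3800776; 3,800,776 required, 3,800,544 in favor — not approved.
B: 3/5 of 9898133 = 5938879.80, rounded up to 5938880; 5,938,880 required, 5,938,880 in favor — approved.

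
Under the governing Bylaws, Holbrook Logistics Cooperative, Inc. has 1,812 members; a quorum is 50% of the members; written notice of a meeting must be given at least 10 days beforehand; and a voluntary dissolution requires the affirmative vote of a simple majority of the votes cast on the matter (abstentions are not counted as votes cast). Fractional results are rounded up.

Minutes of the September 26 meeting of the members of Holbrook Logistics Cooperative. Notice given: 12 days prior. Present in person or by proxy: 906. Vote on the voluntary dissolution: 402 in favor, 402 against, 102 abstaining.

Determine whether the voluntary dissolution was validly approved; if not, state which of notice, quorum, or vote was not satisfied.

Notice: 12 days given; 10 required. Satisfied.
Quorum: 50% of 1,812 = 906; 906 present. Satisfied.
Vote: requires a majority of the votes cast (906 − 102 abstaining = 804); a majority of 804 is 403, so 403 needed; 402 in favor. Not satisfied.

Invalid — vote requirement not satisfied.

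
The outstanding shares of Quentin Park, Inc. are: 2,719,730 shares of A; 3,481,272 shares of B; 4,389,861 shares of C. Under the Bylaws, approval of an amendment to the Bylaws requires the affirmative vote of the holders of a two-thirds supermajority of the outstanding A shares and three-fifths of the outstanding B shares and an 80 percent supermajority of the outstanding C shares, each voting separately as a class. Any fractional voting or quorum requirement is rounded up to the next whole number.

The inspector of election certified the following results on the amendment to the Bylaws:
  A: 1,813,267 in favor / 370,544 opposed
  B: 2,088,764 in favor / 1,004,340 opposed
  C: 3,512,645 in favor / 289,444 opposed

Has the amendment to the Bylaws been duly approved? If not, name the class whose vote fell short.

Approved — every class gave the required vote.

A: 2/3 of 2719730 = 1813153.33, rounded up to 1813154; 1,813,154 required, 1,813,267 in favor — approved.
B: 3/5 of 3481272 = 2088763.20, rounded up to 2088764; 2,088,764 required, 2,088,764 in favor — approved.
C: 4/5 of 4389861 = 3511888.80, rounded up to 3511889; 3,511,889 required, 3,512,645 in favor — approved.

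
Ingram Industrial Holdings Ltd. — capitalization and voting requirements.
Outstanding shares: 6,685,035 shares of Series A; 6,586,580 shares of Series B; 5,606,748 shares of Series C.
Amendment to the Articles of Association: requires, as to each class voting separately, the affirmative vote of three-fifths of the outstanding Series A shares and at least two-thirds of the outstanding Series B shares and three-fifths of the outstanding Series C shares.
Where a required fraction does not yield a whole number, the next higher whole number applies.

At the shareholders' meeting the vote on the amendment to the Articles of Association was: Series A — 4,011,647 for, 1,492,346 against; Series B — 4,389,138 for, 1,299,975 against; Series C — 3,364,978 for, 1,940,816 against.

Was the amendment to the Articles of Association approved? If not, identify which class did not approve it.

Not approved — the Series B shares did not give the required vote.

Series A: 3/5 of 6685035 = 4011021; 4,011,021 required, 4,011,647 in favor — approved.
Series B: 2/3 of 6586580 = 4391053.33, rounded up to 4391054; 4,391,054 required, 4,389,138 in favor — not approved.
Series C: 3/5 of 5606748 = 3364048.80, rounded up to 3364049; 3,364,049 required, 3,364,978 in favor — approved.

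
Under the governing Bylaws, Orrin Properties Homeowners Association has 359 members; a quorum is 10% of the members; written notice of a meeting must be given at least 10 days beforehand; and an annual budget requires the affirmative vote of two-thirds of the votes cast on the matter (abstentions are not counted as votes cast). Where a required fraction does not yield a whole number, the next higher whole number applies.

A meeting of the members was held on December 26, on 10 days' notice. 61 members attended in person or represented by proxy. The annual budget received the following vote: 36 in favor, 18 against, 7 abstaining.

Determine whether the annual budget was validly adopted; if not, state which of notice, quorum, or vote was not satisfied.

Valid — all requirements satisfied.

Notice: 10 days given; 10 required. Satisfied.
Quorum: 10% of 359 = 35.90, rounded up to 36; 61 present. Satisfied.
Vote: requires two-thirds of the votes cast (61 − 7 abstaining = 54); 2/3 of 54 = 36, so 36 needed; 36 in favor. Satisfied.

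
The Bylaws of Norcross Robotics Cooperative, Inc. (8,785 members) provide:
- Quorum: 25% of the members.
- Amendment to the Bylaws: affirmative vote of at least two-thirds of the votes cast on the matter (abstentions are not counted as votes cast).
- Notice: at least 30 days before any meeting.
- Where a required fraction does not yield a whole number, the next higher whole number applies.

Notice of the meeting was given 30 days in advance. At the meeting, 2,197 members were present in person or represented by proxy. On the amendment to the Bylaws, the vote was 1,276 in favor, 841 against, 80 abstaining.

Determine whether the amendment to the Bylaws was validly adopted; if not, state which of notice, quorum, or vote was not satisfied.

Notice: 30 days given; 30 required. Satisfied.
Quorum: 25% of 8,785 = 2,196.25, rounded up to 2,197; 2,197 present. Satisfied.
Vote: requires two-thirds of the votes cast (2,197 − 80 abstaining = 2,117); 2/3 of 2117 = 1411.33, rounded up to 1412, so 1,412 needed; 1,276 in favor. Not satisfied.

Invalid — vote requirement not satisfied.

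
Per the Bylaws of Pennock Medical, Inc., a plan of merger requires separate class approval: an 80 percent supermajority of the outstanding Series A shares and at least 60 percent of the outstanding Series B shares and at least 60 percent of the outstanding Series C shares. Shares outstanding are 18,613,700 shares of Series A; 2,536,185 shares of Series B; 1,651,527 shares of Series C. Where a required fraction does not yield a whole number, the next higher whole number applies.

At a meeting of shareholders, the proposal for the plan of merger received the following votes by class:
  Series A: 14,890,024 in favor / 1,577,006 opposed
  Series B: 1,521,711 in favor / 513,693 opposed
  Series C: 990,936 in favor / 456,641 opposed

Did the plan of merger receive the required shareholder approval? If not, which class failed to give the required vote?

Series A: 4/5 of 18613700 = 14890960; 14,890,960 required, 14,890,024 in favor — not approved.
Series B: 3/5 of 2536185 = 1521711; 1,521,711 required, 1,521,711 in favor — approved.
Series C: 3/5 of 1651527 = 990916.20, rounded up to 990917; 990,917 required, 990,936 in favor — approved.

Not approved — the Series A shares did not give the required vote.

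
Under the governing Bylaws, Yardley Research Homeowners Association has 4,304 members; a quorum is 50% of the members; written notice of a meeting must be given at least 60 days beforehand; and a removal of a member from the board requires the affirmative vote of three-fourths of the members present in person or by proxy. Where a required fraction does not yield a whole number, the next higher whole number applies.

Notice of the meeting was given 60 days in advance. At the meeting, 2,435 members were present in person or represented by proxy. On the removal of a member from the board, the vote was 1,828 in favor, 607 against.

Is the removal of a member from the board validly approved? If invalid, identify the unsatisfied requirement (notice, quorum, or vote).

Notice: 60 days given; 60 required. Satisfied.
Quorum: 50% of 4,304 = 2,152; 2,435 present. Satisfied.
Vote: requires three-fourths of those present (2,435); 3/4 of 2435 = 1826.25, rounded up to 1827, so 1,827 needed; 1,828 in favor. Satisfied.

Valid — all requirements satisfied.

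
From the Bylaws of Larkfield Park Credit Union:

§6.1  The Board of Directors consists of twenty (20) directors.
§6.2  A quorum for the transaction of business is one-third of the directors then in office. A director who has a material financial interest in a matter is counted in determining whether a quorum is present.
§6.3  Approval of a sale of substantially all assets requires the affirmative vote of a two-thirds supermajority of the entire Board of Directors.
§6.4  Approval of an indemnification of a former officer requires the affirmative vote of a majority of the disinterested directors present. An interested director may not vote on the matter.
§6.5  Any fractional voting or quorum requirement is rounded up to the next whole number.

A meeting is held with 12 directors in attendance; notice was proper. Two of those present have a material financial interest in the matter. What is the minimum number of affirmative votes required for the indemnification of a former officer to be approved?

The indemnification of a former officer requires a majority of the disinterested directors present (12 − 2 = 10).
A majority of 10 is 6.

6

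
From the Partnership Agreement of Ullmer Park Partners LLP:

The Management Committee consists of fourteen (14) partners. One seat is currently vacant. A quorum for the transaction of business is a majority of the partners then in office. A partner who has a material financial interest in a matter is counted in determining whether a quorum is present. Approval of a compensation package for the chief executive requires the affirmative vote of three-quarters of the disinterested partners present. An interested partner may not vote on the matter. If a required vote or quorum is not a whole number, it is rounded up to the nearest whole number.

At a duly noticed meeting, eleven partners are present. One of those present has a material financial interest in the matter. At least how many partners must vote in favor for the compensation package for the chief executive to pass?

The compensation package for the chief executive requires three-fourths of the disinterested partners present (11 − 1 = 10).
3/4 of 10 = 7.50, rounded up to 8.

8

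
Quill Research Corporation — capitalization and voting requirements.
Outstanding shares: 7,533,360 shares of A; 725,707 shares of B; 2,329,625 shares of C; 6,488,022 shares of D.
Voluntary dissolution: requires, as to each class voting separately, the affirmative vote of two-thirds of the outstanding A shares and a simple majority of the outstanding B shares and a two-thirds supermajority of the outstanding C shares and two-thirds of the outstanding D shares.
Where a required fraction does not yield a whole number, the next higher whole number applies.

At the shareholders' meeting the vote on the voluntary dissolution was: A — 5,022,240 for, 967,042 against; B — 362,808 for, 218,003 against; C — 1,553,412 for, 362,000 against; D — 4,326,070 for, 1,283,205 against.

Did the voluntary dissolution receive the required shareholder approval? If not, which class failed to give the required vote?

A: 2/3 of 7533360 = 5022240; 5,022,240 required, 5,022,240 in favor — approved.
B: a majority of 725707 is 362854; 362,854 required, 362,808 in favor — not approved.
C: 2/3 of 2329625 = 1553083.33, rounded up to 1553084; 1,553,084 required, 1,553,412 in favor — approved.
D: 2/3 of 6488022 = 4325348; 4,325,348 required, 4,326,070 in favor — approved.

Not approved — the B shares did not give the required vote.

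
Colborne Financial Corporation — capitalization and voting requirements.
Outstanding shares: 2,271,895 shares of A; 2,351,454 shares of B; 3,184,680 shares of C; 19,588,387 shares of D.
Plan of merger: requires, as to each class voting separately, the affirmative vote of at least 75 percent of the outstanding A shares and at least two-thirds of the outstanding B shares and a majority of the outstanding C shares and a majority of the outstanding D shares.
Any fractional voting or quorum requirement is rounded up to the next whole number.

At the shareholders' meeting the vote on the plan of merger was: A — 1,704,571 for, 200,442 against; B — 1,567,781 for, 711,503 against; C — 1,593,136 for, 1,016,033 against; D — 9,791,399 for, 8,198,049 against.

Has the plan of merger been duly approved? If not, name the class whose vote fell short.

Not approved — the D shares did not give the required vote.

A: 3/4 of 2271895 = 1703921.25, rounded up to 1703922; 1,703,922 required, 1,704,571 in favor — approved.
B: 2/3 of 2351454 = 1567636; 1,567,636 required, 1,567,781 in favor — approved.
C: a majority of 3184680 is 1592341; 1,592,341 required, 1,593,136 in favor — approved.
D: a majority of 19588387 is 9794194; 9,794,194 required, 9,791,399 in favor — not approved.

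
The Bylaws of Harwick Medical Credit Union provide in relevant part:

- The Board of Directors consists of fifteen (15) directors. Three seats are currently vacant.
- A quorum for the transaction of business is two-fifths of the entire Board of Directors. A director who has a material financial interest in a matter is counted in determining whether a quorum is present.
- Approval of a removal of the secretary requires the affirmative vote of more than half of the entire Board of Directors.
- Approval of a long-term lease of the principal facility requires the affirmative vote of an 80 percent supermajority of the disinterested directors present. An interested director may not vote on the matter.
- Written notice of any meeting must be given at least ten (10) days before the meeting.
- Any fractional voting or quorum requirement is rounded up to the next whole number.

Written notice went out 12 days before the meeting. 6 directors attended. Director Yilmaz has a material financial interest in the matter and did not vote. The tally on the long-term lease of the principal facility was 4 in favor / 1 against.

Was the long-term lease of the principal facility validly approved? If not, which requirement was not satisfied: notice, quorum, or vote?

Notice: 12 days given; 10 required (12 ≥ 10). Satisfied.
Quorum: 6 present (interested directors count toward quorum); quorum is 6. Satisfied.
Vote: the long-term lease of the principal facility requires four-fifths of the disinterested directors present (6 − 1 = 5). 4/5 of 5 = 4, so 4 affirmative votes are needed; 4 voted in favor. Satisfied.

Valid — all requirements satisfied.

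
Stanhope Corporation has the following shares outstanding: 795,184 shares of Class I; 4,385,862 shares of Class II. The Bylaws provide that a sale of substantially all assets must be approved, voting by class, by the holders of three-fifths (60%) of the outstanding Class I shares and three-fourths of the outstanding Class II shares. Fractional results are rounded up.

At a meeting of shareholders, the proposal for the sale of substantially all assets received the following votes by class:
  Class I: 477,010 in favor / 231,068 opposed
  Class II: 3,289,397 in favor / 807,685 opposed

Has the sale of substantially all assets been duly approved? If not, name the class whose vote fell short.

Not approved — the Class I shares did not give the required vote.

Class I: 3/5 of 795184 = 477110.40, rounded up to 477111; 477,111 required, 477,010 in favor — not approved.
Class II: 3/4 of 4385862 = 3289396.50, rounded up to 3289397; 3,289,397 required, 3,289,397 in favor — approved.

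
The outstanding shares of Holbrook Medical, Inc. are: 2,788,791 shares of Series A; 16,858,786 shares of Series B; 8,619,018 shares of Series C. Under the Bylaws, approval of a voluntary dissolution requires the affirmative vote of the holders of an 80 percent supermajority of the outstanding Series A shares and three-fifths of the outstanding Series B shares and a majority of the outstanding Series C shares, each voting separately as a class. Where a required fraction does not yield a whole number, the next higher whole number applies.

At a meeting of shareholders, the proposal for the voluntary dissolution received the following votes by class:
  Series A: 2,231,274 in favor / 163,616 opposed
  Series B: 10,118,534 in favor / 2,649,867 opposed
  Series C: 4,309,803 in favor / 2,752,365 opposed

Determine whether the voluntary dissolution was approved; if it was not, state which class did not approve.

Series A: 4/5 of 2788791 = 2231032.80, rounded up to 2231033; 2,231,033 required, 2,231,274 in favor — approved.
Series B: 3/5 of 16858786 = 10115271.60, rounded up to 10115272; 10,115,272 required, 10,118,534 in favor — approved.
Series C: a majority of 8619018 is 4309510; 4,309,510 required, 4,309,803 in favor — approved.

Approved — every class gave the required vote.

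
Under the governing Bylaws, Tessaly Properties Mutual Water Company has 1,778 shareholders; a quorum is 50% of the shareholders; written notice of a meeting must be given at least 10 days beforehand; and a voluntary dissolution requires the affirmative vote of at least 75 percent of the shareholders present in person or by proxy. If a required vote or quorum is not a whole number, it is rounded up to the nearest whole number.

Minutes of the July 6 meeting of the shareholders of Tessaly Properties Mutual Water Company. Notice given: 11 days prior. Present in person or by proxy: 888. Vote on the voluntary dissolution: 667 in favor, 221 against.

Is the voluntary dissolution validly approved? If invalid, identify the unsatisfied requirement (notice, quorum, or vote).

Notice: 11 days given; 10 required. Satisfied.
Quorum: 50% of 1,778 = 889; 888 present. Not satisfied.
Vote: requires three-fourths of those present (888); 3/4 of 888 = 666, so 666 needed; 667 in favor. Satisfied.

Invalid — quorum requirement not satisfied.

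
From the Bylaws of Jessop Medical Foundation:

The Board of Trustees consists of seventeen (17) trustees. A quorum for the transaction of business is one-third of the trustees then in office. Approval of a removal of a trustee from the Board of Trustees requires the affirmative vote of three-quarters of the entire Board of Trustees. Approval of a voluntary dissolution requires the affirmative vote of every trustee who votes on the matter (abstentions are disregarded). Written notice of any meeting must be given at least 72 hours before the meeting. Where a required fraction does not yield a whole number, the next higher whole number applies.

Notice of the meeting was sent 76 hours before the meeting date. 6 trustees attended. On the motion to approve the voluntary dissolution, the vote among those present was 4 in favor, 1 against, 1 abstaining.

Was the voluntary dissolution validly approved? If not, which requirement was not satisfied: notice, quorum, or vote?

Notice: 76 hours given; 72 required (76 ≥ 72). Satisfied.
Quorum: 6 present; quorum is 6. Satisfied.
Vote: the voluntary dissolution requires the unanimous vote of the votes cast (6 present − 1 abstaining = 5). Unanimous means all 5, so 5 affirmative votes are needed; 4 voted in favor. Not satisfied.

Invalid — vote requirement not satisfied.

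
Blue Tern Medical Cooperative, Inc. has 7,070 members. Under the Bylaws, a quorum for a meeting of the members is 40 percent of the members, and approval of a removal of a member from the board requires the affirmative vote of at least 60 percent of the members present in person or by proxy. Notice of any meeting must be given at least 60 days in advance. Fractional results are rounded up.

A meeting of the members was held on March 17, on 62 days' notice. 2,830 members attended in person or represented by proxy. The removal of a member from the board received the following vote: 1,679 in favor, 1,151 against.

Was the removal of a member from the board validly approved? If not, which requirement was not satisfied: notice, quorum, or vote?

Invalid — vote requirement not satisfied.

Notice: 62 days given; 60 required. Satisfied.
Quorum: 40% of 7,070 = 2,828; 2,830 present. Satisfied.
Vote: requires three-fifths of those present (2,830); 3/5 of 2830 = 1698, so 1,698 needed; 1,679 in favor. Not satisfied.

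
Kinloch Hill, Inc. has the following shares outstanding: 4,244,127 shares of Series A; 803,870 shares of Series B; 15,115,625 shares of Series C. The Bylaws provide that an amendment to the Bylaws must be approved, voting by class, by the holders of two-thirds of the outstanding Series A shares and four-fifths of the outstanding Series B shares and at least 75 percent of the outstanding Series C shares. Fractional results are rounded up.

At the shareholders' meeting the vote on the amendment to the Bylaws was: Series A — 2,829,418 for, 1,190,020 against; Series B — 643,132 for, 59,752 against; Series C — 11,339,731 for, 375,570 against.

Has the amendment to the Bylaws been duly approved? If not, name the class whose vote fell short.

Series A: 2/3 of 4244127 = 2829418; 2,829,418 required, 2,829,418 in favor — approved.
Series B: 4/5 of 803870 = 643096; 643,096 required, 643,132 in favor — approved.
Series C: 3/4 of 15115625 = 11336718.75, rounded up to 11336719; 11,336,719 required, 11,339,731 in favor — approved.

Approved — every class gave the required vote.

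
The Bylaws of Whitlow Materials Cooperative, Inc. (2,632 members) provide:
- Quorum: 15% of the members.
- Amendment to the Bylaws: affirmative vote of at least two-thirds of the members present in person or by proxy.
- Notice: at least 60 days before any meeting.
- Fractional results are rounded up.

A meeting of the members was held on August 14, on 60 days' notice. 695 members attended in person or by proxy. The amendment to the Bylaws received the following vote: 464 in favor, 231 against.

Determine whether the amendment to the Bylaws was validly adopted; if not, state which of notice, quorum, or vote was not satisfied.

Notice: 60 days given; 60 required. Satisfied.
Quorum: 15% of 2,632 = 394.80, rounded up to 395; 695 present. Satisfied.
Vote: requires two-thirds of those present (695); 2/3 of 695 = 463.33, rounded up to 464, so 464 needed; 464 in favor. Satisfied.

Valid — all requirements satisfied.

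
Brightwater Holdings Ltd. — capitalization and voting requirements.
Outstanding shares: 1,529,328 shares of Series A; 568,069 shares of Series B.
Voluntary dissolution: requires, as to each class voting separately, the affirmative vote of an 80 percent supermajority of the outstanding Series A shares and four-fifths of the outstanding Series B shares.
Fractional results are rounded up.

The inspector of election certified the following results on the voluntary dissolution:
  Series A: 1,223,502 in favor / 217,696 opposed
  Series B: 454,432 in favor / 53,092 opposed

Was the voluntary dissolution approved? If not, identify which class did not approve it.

Not approved — the Series B shares did not give the required vote.

Series A: 4/5 of 1529328 = 1223462.40, rounded up to 1223463; 1,223,463 required, 1,223,502 in favor — approved.
Series B: 4/5 of 568069 = 454455.20, rounded up to 454456; 454,456 required, 454,432 in favor — not approved.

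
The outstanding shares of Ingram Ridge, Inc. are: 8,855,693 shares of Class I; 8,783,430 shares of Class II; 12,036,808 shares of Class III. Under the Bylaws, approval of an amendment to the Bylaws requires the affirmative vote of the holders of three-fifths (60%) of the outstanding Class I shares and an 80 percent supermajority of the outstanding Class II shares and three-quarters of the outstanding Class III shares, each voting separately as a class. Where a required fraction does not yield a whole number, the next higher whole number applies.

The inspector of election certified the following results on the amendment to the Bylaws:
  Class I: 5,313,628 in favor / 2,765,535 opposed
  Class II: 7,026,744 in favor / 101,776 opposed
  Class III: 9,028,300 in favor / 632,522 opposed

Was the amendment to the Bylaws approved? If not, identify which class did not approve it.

Approved — every class gave the required vote.

Class I: 3/5 of 8855693 = 5313415.80, rounded up to 5313416; 5,313,416 required, 5,313,628 in favor — approved.
Class II: 4/5 of 8783430 = 7026744; 7,026,744 required, 7,026,744 in favor — approved.
Class III: 3/4 of 12036808 = 9027606; 9,027,606 required, 9,028,300 in favor — approved.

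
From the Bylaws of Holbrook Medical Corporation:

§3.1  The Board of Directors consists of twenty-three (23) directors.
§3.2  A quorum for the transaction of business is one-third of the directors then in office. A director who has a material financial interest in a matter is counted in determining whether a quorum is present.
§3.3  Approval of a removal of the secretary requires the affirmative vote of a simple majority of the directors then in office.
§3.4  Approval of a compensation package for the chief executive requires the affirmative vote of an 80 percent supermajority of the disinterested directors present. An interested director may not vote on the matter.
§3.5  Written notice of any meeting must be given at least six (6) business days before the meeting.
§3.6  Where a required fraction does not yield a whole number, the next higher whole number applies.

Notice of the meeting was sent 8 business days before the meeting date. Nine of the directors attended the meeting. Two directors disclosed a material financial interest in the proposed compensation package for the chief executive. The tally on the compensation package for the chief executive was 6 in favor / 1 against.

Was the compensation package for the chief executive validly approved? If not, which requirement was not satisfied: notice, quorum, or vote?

Notice: 8 business days given; 6 required (8 ≥ 6). Satisfied.
Quorum: 9 present (interested directors count toward quorum); quorum is 8. Satisfied.
Vote: the compensation package for the chief executive requires four-fifths of the disinterested directors present (9 − 2 = 7). 4/5 of 7 = 5.60, rounded up to 6, so 6 affirmative votes are needed; 6 voted in favor. Satisfied.

Valid — all requirements satisfied.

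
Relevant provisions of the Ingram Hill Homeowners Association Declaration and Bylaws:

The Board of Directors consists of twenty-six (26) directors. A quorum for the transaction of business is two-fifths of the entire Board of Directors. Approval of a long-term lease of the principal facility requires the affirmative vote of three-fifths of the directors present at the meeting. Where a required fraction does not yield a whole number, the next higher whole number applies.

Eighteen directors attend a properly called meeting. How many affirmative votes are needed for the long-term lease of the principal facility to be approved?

The long-term lease of the principal facility requires three-fifths of the directors present (18).
3/5 of 18 = 10.80, rounded up to 11.

11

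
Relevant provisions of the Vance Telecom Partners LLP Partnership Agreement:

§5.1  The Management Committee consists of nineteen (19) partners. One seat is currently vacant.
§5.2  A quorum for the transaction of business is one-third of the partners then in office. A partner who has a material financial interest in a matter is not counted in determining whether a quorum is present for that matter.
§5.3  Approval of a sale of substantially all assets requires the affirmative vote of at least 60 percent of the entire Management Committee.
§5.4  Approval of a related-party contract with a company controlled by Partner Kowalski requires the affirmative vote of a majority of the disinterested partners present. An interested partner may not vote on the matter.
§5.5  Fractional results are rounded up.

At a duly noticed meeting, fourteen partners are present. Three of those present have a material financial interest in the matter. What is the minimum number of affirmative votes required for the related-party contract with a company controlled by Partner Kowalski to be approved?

6

The related-party contract with a company controlled by Partner Kowalski requires a majority of the disinterested partners present (14 − 3 = 11).
A majority of 11 is 6.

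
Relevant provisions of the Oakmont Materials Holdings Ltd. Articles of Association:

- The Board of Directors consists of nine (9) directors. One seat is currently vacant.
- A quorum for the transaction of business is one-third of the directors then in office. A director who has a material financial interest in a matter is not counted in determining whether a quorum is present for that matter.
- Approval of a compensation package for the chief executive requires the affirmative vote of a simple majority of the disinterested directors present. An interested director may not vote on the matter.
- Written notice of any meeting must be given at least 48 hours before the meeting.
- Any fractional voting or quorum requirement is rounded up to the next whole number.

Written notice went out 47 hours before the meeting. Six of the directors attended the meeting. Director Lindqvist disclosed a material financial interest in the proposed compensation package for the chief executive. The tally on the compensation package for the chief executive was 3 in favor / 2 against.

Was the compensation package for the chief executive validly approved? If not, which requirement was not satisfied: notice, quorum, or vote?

Notice: 47 hours given; 48 required (47 < 48). Not satisfied.
Quorum: 6 present, but the 1 interested director does not count, leaving 5. Quorum is 3. Satisfied.
Vote: the compensation package for the chief executive requires a majority of the disinterested directors present (6 − 1 = 5). A majority of 5 is 3, so 3 affirmative votes are needed; 3 voted in favor. Satisfied.

Invalid — notice requirement not satisfied.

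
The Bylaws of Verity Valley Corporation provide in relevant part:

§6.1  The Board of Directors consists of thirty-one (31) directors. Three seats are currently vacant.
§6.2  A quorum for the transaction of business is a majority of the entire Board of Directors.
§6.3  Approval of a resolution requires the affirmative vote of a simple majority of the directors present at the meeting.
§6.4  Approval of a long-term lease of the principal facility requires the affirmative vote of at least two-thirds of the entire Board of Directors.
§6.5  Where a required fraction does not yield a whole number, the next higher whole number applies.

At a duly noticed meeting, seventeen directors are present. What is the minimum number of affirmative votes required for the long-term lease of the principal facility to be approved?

21

The long-term lease of the principal facility requires two-thirds of the entire Board of Directors (31).
2/3 of 31 = 20.67, rounded up to 21.
(Only 17 can vote, so the long-term lease of the principal facility cannot pass at this meeting, but the required vote is still 21.)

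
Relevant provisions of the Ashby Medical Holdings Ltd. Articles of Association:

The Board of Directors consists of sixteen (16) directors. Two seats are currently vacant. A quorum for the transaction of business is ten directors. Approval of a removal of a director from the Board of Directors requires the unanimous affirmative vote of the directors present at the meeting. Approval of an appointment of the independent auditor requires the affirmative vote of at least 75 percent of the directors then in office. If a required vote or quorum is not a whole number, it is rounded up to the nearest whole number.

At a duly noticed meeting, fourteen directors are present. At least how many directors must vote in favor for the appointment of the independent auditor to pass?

11

The appointment of the independent auditor requires three-fourths of the directors then in office (14).
3/4 of 14 = 10.50, rounded up to 11.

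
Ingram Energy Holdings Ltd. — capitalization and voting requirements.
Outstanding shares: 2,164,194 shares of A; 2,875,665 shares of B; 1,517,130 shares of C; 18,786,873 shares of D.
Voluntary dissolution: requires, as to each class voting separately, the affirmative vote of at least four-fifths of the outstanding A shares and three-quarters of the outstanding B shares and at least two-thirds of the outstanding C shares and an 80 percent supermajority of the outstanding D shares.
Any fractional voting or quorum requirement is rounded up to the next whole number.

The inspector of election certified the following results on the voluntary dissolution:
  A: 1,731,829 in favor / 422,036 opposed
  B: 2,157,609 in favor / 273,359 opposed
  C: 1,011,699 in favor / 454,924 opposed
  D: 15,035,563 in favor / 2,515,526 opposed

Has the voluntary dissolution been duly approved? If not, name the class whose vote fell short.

Approved — every class gave the required vote.

A: 4/5 of 2164194 = 1731355.20, rounded up to 1731356; 1,731,356 required, 1,731,829 in favor — approved.
B: 3/4 of 2875665 = 2156748.75, rounded up to 2156749; 2,156,749 required, 2,157,609 in favor — approved.
C: 2/3 of 1517130 = 1011420; 1,011,420 required, 1,011,699 in favor — approved.
D: 4/5 of 18786873 = 15029498.40, rounded up to 15029499; 15,029,499 required, 15,035,563 in favor — approved.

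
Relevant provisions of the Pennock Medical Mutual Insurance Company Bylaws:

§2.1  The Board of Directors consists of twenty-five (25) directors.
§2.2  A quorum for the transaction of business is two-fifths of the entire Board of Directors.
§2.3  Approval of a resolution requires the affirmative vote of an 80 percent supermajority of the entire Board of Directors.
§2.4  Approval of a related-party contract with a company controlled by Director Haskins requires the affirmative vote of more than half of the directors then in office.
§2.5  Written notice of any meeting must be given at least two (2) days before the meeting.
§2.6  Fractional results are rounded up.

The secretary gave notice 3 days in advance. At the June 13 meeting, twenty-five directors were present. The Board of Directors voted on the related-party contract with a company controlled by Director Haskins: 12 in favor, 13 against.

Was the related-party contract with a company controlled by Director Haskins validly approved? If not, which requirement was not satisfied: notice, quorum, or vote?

Notice: 3 days given; 2 required (3 ≥ 2). Satisfied.
Quorum: 25 present; quorum is 10. Satisfied.
Vote: the related-party contract with a company controlled by Director Haskins requires a majority of the directors then in office (25). A majority of 25 is 13, so 13 affirmative votes are needed; 12 voted in favor. Not satisfied.

Invalid — vote requirement not satisfied.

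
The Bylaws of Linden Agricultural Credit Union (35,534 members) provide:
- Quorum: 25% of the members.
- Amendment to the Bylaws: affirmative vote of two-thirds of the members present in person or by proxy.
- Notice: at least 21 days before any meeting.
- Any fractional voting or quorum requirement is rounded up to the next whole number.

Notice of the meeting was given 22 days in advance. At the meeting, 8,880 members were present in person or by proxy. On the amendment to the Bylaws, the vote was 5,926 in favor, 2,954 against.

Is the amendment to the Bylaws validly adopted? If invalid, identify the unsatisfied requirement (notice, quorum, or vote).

Invalid — quorum requirement not satisfied.

Notice: 22 days given; 21 required. Satisfied.
Quorum: 25% of 35,534 = 8,883.50, rounded up to 8,884; 8,880 present. Not satisfied.
Vote: requires two-thirds of those present (8,880); 2/3 of 8880 = 5920, so 5,920 needed; 5,926 in favor. Satisfied.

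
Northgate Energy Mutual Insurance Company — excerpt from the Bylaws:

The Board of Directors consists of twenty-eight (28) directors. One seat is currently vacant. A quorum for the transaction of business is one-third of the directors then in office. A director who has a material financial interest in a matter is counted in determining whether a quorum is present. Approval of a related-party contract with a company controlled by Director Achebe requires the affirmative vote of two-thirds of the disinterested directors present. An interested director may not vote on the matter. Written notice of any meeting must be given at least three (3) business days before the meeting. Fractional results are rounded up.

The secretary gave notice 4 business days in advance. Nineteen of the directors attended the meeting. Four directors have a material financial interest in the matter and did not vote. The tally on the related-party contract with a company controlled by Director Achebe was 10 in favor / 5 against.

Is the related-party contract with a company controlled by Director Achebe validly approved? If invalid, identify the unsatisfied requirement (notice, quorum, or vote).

Notice: 4 business days given; 3 required (4 ≥ 3). Satisfied.
Quorum: 19 present (interested directors count toward quorum); quorum is 9. Satisfied.
Vote: the related-party contract with a company controlled by Director Achebe requires two-thirds of the disinterested directors present (19 − 4 = 15). 2/3 of 15 = 10, so 10 affirmative votes are needed; 10 voted in favor. Satisfied.

Valid — all requirements satisfied.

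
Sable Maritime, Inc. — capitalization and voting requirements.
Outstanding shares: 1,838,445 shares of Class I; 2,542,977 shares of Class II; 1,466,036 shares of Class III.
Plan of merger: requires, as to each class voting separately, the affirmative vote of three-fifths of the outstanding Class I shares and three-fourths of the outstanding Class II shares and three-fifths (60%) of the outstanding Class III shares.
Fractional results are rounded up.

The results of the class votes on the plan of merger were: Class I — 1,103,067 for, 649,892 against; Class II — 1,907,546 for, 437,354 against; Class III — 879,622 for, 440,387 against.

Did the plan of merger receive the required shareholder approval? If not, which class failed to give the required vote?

Approved — every class gave the required vote.

Class I: 3/5 of 1838445 = 1103067; 1,103,067 required, 1,103,067 in favor — approved.
Class II: 3/4 of 2542977 = 1907232.75, rounded up to 1907233; 1,907,233 required, 1,907,546 in favor — approved.
Class III: 3/5 of 1466036 = 879621.60, rounded up to 879622; 879,622 required, 879,622 in favor — approved.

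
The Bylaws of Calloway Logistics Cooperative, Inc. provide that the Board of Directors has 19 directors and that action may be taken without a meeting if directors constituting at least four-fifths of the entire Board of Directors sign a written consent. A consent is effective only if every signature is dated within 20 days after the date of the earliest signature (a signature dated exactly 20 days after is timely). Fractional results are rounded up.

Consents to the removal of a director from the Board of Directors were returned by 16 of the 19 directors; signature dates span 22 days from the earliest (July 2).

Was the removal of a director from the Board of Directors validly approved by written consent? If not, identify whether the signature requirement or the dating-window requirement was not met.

Not effective — dating-window requirement not satisfied.

Signatures required: at least four-fifths of 19 — 4/5 of 19 = 15.20, rounded up to 16, so 16 needed; 16 signed. Sufficient.
Dating window: the latest signature is 22 days after the earliest; the limit is 20 days. Outside the window.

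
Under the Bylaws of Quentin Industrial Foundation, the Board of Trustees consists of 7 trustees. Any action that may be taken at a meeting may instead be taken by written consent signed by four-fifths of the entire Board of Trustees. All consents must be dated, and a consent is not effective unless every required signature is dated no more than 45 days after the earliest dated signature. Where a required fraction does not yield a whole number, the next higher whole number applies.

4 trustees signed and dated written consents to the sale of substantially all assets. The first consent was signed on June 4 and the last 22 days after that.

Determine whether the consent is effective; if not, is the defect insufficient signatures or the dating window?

Signatures required: four-fifths of 7 — 4/5 of 7 = 5.60, rounded up to 6, so 6 needed; 4 signed. Insufficient.
Dating window: the latest signature is 22 days after the earliest; the limit is 45 days. Within the window.

Not effective — insufficient signatures.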